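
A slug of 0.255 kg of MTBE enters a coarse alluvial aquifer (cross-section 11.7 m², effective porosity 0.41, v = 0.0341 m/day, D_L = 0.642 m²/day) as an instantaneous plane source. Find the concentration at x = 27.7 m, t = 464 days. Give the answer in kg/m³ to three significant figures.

0.000772 kg/m³

For an instantaneous plane source, C(x,t) = M/(n_e·A·√(4πDt)) · exp(−(x−vt)²/(4Dt)), with n_e·A the pore (flow) area.
Plume center vt = 0.0341 × 464 = 15.8224 m, so the well at 27.7 m is 11.8776 m downgradient of the peak.
√(4πDt) = 61.18 m, giving peak height M/(n_e·A·√(4πDt)) = 0.255/(0.41 × 11.7 × 61.18) = 0.0008689 kg/m³.
(x−vt)²/(4Dt) = (11.8776)²/(4 × 0.642 × 464) = 0.1184; exp(−0.1184) = 0.8883.
C = 0.0008689 × 0.8883 = 0.000772 kg/m³.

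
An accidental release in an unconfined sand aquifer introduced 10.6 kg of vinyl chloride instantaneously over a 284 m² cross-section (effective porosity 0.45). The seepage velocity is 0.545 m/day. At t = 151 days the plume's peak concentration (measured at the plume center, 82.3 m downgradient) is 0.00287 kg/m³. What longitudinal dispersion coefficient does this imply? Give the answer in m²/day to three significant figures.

0.440 m²/day

At the plume center C_max = M/(n_e·A·√(4πDt)), so D = M²/(4πt·(n_e·A·C_max)²).
n_e·A·C_max = 0.45 × 284 × 0.00287 = 0.3668 kg/m.
D = 10.6²/(4π × 151 × 0.3668²) = 0.440 m²/day.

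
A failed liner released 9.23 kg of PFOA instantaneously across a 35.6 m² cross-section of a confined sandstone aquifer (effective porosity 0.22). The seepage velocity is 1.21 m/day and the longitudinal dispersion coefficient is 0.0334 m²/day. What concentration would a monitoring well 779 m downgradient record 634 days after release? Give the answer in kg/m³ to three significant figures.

0.0137 kg/m³

For an instantaneous plane source, C(x,t) = M/(n_e·A·√(4πDt)) · exp(−(x−vt)²/(4Dt)), with n_e·A the pore (flow) area.
Plume center vt = 1.21 × 634 = 767.14 m, so the well at 779 m is 11.86 m downgradient of the peak.
√(4πDt) = 16.31 m, giving peak height M/(n_e·A·√(4πDt)) = 9.23/(0.22 × 35.6 × 16.31) = 0.07226 kg/m³.
(x−vt)²/(4Dt) = (11.86)²/(4 × 0.0334 × 634) = 1.661; exp(−1.661) = 0.1899.
C = 0.07226 × 0.1899 = 0.0137 kg/m³.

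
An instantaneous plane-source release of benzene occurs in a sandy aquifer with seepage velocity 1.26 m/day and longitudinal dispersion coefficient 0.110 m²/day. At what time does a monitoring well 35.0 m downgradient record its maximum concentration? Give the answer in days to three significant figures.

For the 1D instantaneous-source solution, setting ∂C/∂t = 0 at fixed x gives v²t² + 2Dt − x² = 0, so t = (√(D² + v²x²) − D)/v².
√(D² + v²x²) = √(0.110² + 1.26² × 35.0²) = 44.10; v² = 1.5876.
t = (44.10 − 0.110)/1.5876 = 27.7 days (vs. the pure-advection estimate x/v = 27.8 d).

27.7 days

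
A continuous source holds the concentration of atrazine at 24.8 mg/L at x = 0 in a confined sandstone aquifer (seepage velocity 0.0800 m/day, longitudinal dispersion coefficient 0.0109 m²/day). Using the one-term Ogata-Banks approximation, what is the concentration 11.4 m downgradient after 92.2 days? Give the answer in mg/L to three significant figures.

For a continuous step input, C/C₀ ≈ ½·erfc((x−vt)/(2√(Dt))).
vt = 0.0800 × 92.2 = 7.376 m and 2√(Dt) = 2√(0.0109 × 92.2) = 2.005 m.
Argument (x−vt)/(2√(Dt)) = (11.4 − 7.376)/2.005 = 2.007; ½·erfc(2.007) = 0.002268.
C = 24.8 × 0.002268 = 0.0562 mg/L.

0.0562 mg/L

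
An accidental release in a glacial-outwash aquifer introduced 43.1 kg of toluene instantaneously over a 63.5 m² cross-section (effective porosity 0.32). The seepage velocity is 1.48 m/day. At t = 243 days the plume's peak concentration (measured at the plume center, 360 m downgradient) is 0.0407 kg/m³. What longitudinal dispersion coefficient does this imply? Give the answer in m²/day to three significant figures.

At the plume center C_max = M/(n_e·A·√(4πDt)), so D = M²/(4πt·(n_e·A·C_max)²).
n_e·A·C_max = 0.32 × 63.5 × 0.0407 = 0.8270 kg/m.
D = 43.1²/(4π × 243 × 0.8270²) = 0.889 m²/day.

0.889 m²/day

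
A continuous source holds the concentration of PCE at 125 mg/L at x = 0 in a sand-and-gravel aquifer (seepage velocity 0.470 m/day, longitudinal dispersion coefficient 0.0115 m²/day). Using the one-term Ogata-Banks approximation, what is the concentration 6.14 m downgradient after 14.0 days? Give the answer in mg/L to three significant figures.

For a continuous step input, C/C₀ ≈ ½·erfc((x−vt)/(2√(Dt))).
vt = 0.470 × 14.0 = 6.58 m and 2√(Dt) = 2√(0.0115 × 14.0) = 0.8025 m.
Argument (x−vt)/(2√(Dt)) = (6.14 − 6.58)/0.8025 = -0.5483; ½·erfc(-0.5483) = 0.7810.
C = 125 × 0.7810 = 97.6 mg/L.

97.6 mg/L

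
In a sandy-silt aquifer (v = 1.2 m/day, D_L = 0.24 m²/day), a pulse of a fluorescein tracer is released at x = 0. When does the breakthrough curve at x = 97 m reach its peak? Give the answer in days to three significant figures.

For the 1D instantaneous-source solution, setting ∂C/∂t = 0 at fixed x gives v²t² + 2Dt − x² = 0, so t = (√(D² + v²x²) − D)/v².
√(D² + v²x²) = √(0.24² + 1.2² × 97²) = 116.4; v² = 1.44.
t = (116.4 − 0.24)/1.44 = 80.7 days (vs. the pure-advection estimate x/v = 80.8 d).

80.7 days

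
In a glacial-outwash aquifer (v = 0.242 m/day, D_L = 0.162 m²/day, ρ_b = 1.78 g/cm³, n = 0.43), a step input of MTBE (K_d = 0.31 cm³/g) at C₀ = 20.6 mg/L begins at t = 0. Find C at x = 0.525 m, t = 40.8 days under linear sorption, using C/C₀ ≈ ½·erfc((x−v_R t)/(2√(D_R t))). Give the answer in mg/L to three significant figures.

Retardation factor R = 1 + ρ_b·K_d/n = 1 + 1.78 × 0.31/0.43 = 2.283.
Sorption retards both mechanisms: v_R = v/R = 0.1060 m/day, D_R = D/R = 0.07096 m²/day.
v_R·t = 0.1060 × 40.8 = 4.3248 m; 2√(D_R t) = 3.403 m; argument = (0.525 − 4.3248)/3.403 = -1.117.
C = C₀ × ½·erfc(-1.117) = 20.6 × 0.9429 = 19.4 mg/L.

19.4 mg/L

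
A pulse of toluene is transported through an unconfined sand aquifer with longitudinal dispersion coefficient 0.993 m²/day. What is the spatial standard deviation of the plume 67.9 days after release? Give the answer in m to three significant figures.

Dispersive spreading gives a Gaussian with σ² = 2Dt; advection only shifts the center.
σ = √(2 × 0.993 × 67.9) = 11.6 m.

11.6 m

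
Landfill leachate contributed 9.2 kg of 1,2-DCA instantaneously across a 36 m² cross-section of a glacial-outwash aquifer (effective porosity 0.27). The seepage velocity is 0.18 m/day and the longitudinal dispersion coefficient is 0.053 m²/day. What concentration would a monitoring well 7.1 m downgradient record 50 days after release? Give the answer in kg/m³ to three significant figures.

For an instantaneous plane source, C(x,t) = M/(n_e·A·√(4πDt)) · exp(−(x−vt)²/(4Dt)), with n_e·A the pore (flow) area.
Plume center vt = 0.18 × 50 = 9 m, so the well at 7.1 m is 1.9 m upgradient of the peak.
√(4πDt) = 5.771 m, giving peak height M/(n_e·A·√(4πDt)) = 9.2/(0.27 × 36 × 5.771) = 0.1640 kg/m³.
(x−vt)²/(4Dt) = (-1.9)²/(4 × 0.053 × 50) = 0.3406; exp(−0.3406) = 0.7113.
C = 0.1640 × 0.7113 = 0.117 kg/m³.

0.117 kg/m³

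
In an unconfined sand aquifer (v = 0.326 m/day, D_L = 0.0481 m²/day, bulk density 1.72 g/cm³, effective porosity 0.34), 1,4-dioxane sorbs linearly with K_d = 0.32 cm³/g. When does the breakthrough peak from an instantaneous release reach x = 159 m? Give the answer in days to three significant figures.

1280 days

Retardation factor R = 1 + ρ_b·K_d/n = 1 + 1.72 × 0.32/0.34 = 2.619.
Sorption retards both mechanisms: v_R = v/R = 0.1245 m/day, D_R = D/R = 0.01837 m²/day.
Peak time from v_R²t² + 2D_R t − x² = 0: t = (√(D_R² + v_R²x²) − D_R)/v_R².
√(D_R² + v_R²x²) = √(0.01837² + 0.1245² × 159²) = 19.80; v_R² = 0.01550.
t = (19.80 − 0.01837)/0.01550 = 1280 days.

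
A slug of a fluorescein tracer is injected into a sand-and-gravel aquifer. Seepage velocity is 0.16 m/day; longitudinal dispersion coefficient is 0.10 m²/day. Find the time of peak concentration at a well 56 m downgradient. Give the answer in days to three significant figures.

346 days

For the 1D instantaneous-source solution, setting ∂C/∂t = 0 at fixed x gives v²t² + 2Dt − x² = 0, so t = (√(D² + v²x²) − D)/v².
√(D² + v²x²) = √(0.10² + 0.16² × 56²) = 8.961; v² = 0.0256.
t = (8.961 − 0.10)/0.0256 = 346 days (vs. the pure-advection estimate x/v = 350 d).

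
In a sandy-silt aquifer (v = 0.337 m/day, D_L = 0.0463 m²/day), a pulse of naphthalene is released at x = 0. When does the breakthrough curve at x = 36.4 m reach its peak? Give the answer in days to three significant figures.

For the 1D instantaneous-source solution, setting ∂C/∂t = 0 at fixed x gives v²t² + 2Dt − x² = 0, so t = (√(D² + v²x²) − D)/v².
√(D² + v²x²) = √(0.0463² + 0.337² × 36.4²) = 12.27; v² = 0.113569.
t = (12.27 − 0.0463)/0.113569 = 108 days (vs. the pure-advection estimate x/v = 108 d).

108 days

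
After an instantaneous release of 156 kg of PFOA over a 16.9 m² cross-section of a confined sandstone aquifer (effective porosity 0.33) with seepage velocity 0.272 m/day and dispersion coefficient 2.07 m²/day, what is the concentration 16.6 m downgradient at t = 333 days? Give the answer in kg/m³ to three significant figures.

For an instantaneous plane source, C(x,t) = M/(n_e·A·√(4πDt)) · exp(−(x−vt)²/(4Dt)), with n_e·A the pore (flow) area.
Plume center vt = 0.272 × 333 = 90.576 m, so the well at 16.6 m is 73.976 m upgradient of the peak.
√(4πDt) = 93.07 m, giving peak height M/(n_e·A·√(4πDt)) = 156/(0.33 × 16.9 × 93.07) = 0.3005 kg/m³.
(x−vt)²/(4Dt) = (-73.976)²/(4 × 2.07 × 333) = 1.985; exp(−1.985) = 0.1374.
C = 0.3005 × 0.1374 = 0.0413 kg/m³.

0.0413 kg/m³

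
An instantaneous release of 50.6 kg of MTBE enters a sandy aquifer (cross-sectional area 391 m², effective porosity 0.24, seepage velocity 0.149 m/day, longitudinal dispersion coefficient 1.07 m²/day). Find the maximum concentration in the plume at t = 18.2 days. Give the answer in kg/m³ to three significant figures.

The peak of an instantaneous 1D plume sits at x = vt; there the Gaussian factor is 1 and C_max = M/(n_e·A·√(4πDt)), where n_e·A is the pore area the mass is dissolved in.
√(4πDt) = √(4π × 1.07 × 18.2) = 15.64 m, so C_max = 50.6/(0.24 × 391 × 15.64) = 0.0345 kg/m³.

0.0345 kg/m³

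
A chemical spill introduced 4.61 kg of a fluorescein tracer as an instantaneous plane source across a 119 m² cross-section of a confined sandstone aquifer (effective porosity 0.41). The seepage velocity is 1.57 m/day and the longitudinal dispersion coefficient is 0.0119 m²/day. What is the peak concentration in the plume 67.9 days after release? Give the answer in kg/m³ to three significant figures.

0.0297 kg/m³

The peak of an instantaneous 1D plume sits at x = vt; there the Gaussian factor is 1 and C_max = M/(n_e·A·√(4πDt)), where n_e·A is the pore area the mass is dissolved in.
√(4πDt) = √(4π × 0.0119 × 67.9) = 3.186 m, so C_max = 4.61/(0.41 × 119 × 3.186) = 0.0297 kg/m³.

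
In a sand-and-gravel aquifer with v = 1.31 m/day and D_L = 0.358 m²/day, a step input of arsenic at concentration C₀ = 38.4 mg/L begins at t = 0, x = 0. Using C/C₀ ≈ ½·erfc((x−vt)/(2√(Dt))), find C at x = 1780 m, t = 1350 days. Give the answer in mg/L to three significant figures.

13.7 mg/L

For a continuous step input, C/C₀ ≈ ½·erfc((x−vt)/(2√(Dt))).
vt = 1.31 × 1350 = 1768.5 m and 2√(Dt) = 2√(0.358 × 1350) = 43.97 m.
Argument (x−vt)/(2√(Dt)) = (1780 − 1768.5)/43.97 = 0.2615; ½·erfc(0.2615) = 0.3558.
C = 38.4 × 0.3558 = 13.7 mg/L.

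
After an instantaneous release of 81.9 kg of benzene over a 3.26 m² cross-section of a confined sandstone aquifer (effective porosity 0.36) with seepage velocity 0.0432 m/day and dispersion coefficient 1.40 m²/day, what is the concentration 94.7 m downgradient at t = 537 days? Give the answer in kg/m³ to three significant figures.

0.131 kg/m³

For an instantaneous plane source, C(x,t) = M/(n_e·A·√(4πDt)) · exp(−(x−vt)²/(4Dt)), with n_e·A the pore (flow) area.
Plume center vt = 0.0432 × 537 = 23.1984 m, so the well at 94.7 m is 71.5016 m downgradient of the peak.
√(4πDt) = 97.20 m, giving peak height M/(n_e·A·√(4πDt)) = 81.9/(0.36 × 3.26 × 97.20) = 0.7180 kg/m³.
(x−vt)²/(4Dt) = (71.5016)²/(4 × 1.40 × 537) = 1.700; exp(−1.700) = 0.1827.
C = 0.7180 × 0.1827 = 0.131 kg/m³.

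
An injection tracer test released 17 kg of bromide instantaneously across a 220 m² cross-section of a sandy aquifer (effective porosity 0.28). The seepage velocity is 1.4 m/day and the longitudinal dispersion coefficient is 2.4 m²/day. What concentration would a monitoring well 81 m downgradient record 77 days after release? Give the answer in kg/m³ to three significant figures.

0.00217 kg/m³

For an instantaneous plane source, C(x,t) = M/(n_e·A·√(4πDt)) · exp(−(x−vt)²/(4Dt)), with n_e·A the pore (flow) area.
Plume center vt = 1.4 × 77 = 107.8 m, so the well at 81 m is 26.8 m upgradient of the peak.
√(4πDt) = 48.19 m, giving peak height M/(n_e·A·√(4πDt)) = 17/(0.28 × 220 × 48.19) = 0.005727 kg/m³.
(x−vt)²/(4Dt) = (-26.8)²/(4 × 2.4 × 77) = 0.9716; exp(−0.9716) = 0.3785.
C = 0.005727 × 0.3785 = 0.00217 kg/m³.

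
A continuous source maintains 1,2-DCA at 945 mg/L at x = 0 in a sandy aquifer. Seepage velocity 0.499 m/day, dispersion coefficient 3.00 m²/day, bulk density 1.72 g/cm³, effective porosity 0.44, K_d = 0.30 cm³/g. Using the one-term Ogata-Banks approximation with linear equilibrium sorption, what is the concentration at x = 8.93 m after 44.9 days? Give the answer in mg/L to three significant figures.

519 mg/L

Retardation factor R = 1 + ρ_b·K_d/n = 1 + 1.72 × 0.30/0.44 = 2.173.
Sorption retards both mechanisms: v_R = v/R = 0.2296 m/day, D_R = D/R = 1.381 m²/day.
v_R·t = 0.2296 × 44.9 = 10.30904 m; 2√(D_R t) = 15.75 m; argument = (8.93 − 10.30904)/15.75 = -0.08756.
C = C₀ × ½·erfc(-0.08756) = 945 × 0.5493 = 519 mg/L.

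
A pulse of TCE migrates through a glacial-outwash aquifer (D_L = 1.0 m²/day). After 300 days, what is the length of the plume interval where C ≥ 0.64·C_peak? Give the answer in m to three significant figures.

46.3 m

The plume is Gaussian with σ = √(2Dt) = √(2 × 1.0 × 300) = 24.49 m.
C/C_peak = exp(−Δx²/(2σ²)) = 0.64 ⇒ Δx = σ·√(−2 ln 0.64) = 24.49 × 0.9448 = 23.14 m.
Width = 2Δx = 46.3 m.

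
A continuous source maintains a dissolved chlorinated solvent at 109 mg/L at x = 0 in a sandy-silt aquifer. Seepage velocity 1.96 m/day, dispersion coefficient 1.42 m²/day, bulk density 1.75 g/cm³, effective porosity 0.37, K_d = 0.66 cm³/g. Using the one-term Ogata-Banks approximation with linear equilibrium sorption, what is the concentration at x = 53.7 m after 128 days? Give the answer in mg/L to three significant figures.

Retardation factor R = 1 + ρ_b·K_d/n = 1 + 1.75 × 0.66/0.37 = 4.122.
Sorption retards both mechanisms: v_R = v/R = 0.4755 m/day, D_R = D/R = 0.3445 m²/day.
v_R·t = 0.4755 × 128 = 60.864 m; 2√(D_R t) = 13.28 m; argument = (53.7 − 60.864)/13.28 = -0.5395.
C = C₀ × ½·erfc(-0.5395) = 109 × 0.7773 = 84.7 mg/L.

84.7 mg/L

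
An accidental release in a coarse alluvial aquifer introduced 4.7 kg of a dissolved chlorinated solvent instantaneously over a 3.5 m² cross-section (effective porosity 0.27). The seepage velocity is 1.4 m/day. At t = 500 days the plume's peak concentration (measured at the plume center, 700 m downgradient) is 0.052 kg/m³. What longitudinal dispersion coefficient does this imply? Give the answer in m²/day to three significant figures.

At the plume center C_max = M/(n_e·A·√(4πDt)), so D = M²/(4πt·(n_e·A·C_max)²).
n_e·A·C_max = 0.27 × 3.5 × 0.052 = 0.04914 kg/m.
D = 4.7²/(4π × 500 × 0.04914²) = 1.46 m²/day.

1.46 m²/day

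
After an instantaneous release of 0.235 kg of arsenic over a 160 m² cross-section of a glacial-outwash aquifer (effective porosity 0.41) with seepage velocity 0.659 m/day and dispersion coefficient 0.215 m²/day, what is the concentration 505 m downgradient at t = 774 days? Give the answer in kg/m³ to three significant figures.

7.54e-05 kg/m³

For an instantaneous plane source, C(x,t) = M/(n_e·A·√(4πDt)) · exp(−(x−vt)²/(4Dt)), with n_e·A the pore (flow) area.
Plume center vt = 0.659 × 774 = 510.066 m, so the well at 505 m is 5.066 m upgradient of the peak.
√(4πDt) = 45.73 m, giving peak height M/(n_e·A·√(4πDt)) = 0.235/(0.41 × 160 × 45.73) = 7.834e-05 kg/m³.
(x−vt)²/(4Dt) = (-5.066)²/(4 × 0.215 × 774) = 0.03856; exp(−0.03856) = 0.9622.
C = 7.834e-05 × 0.9622 = 7.54e-05 kg/m³.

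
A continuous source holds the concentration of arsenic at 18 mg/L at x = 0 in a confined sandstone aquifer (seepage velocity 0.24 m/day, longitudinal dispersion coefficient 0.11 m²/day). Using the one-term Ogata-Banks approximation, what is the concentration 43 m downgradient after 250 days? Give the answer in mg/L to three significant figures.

17.8 mg/L

For a continuous step input, C/C₀ ≈ ½·erfc((x−vt)/(2√(Dt))).
vt = 0.24 × 250 = 60 m and 2√(Dt) = 2√(0.11 × 250) = 10.49 m.
Argument (x−vt)/(2√(Dt)) = (43 − 60)/10.49 = -1.621; ½·erfc(-1.621) = 0.9891.
C = 18 × 0.9891 = 17.8 mg/L.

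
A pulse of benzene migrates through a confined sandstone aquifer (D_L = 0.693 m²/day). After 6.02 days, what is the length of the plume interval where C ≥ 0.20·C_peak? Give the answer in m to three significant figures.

The plume is Gaussian with σ = √(2Dt) = √(2 × 0.693 × 6.02) = 2.889 m.
C/C_peak = exp(−Δx²/(2σ²)) = 0.20 ⇒ Δx = σ·√(−2 ln 0.20) = 2.889 × 1.794 = 5.183 m.
Width = 2Δx = 10.4 m.

10.4 m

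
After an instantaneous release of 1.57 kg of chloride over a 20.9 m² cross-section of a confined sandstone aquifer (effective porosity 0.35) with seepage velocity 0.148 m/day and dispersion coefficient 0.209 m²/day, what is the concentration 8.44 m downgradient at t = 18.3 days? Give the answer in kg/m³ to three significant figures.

0.00362 kg/m³

For an instantaneous plane source, C(x,t) = M/(n_e·A·√(4πDt)) · exp(−(x−vt)²/(4Dt)), with n_e·A the pore (flow) area.
Plume center vt = 0.148 × 18.3 = 2.7084 m, so the well at 8.44 m is 5.7316 m downgradient of the peak.
√(4πDt) = 6.933 m, giving peak height M/(n_e·A·√(4πDt)) = 1.57/(0.35 × 20.9 × 6.933) = 0.03096 kg/m³.
(x−vt)²/(4Dt) = (5.7316)²/(4 × 0.209 × 18.3) = 2.147; exp(−2.147) = 0.1168.
C = 0.03096 × 0.1168 = 0.00362 kg/m³.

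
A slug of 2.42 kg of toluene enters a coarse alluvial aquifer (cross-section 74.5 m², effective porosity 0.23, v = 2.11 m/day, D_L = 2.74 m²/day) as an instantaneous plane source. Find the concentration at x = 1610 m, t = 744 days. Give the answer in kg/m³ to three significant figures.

0.000724 kg/m³

For an instantaneous plane source, C(x,t) = M/(n_e·A·√(4πDt)) · exp(−(x−vt)²/(4Dt)), with n_e·A the pore (flow) area.
Plume center vt = 2.11 × 744 = 1569.84 m, so the well at 1610 m is 40.16 m downgradient of the peak.
√(4πDt) = 160.1 m, giving peak height M/(n_e·A·√(4πDt)) = 2.42/(0.23 × 74.5 × 160.1) = 0.0008821 kg/m³.
(x−vt)²/(4Dt) = (40.16)²/(4 × 2.74 × 744) = 0.1978; exp(−0.1978) = 0.8205.
C = 0.0008821 × 0.8205 = 0.000724 kg/m³.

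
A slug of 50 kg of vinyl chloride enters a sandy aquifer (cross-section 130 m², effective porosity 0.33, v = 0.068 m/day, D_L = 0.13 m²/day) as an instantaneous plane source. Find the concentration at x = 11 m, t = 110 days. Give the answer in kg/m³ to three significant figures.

0.0700 kg/m³

For an instantaneous plane source, C(x,t) = M/(n_e·A·√(4πDt)) · exp(−(x−vt)²/(4Dt)), with n_e·A the pore (flow) area.
Plume center vt = 0.068 × 110 = 7.48 m, so the well at 11 m is 3.52 m downgradient of the peak.
√(4πDt) = 13.41 m, giving peak height M/(n_e·A·√(4πDt)) = 50/(0.33 × 130 × 13.41) = 0.08691 kg/m³.
(x−vt)²/(4Dt) = (3.52)²/(4 × 0.13 × 110) = 0.2166; exp(−0.2166) = 0.8053.
C = 0.08691 × 0.8053 = 0.0700 kg/m³.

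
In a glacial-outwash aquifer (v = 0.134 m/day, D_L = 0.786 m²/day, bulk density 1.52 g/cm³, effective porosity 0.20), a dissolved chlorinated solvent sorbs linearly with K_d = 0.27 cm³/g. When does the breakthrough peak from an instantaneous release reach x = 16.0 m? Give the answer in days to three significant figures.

255 days

Retardation factor R = 1 + ρ_b·K_d/n = 1 + 1.52 × 0.27/0.20 = 3.052.
Sorption retards both mechanisms: v_R = v/R = 0.04391 m/day, D_R = D/R = 0.2575 m²/day.
Peak time from v_R²t² + 2D_R t − x² = 0: t = (√(D_R² + v_R²x²) − D_R)/v_R².
√(D_R² + v_R²x²) = √(0.2575² + 0.04391² × 16.0²) = 0.7483; v_R² = 0.001928.
t = (0.7483 − 0.2575)/0.001928 = 255 days.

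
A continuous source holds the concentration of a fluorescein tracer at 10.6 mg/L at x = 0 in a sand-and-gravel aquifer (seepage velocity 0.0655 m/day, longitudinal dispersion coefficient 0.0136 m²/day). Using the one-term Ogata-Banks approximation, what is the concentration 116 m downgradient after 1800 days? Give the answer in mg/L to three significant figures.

6.43 mg/L

For a continuous step input, C/C₀ ≈ ½·erfc((x−vt)/(2√(Dt))).
vt = 0.0655 × 1800 = 117.9 m and 2√(Dt) = 2√(0.0136 × 1800) = 9.895 m.
Argument (x−vt)/(2√(Dt)) = (116 − 117.9)/9.895 = -0.1920; ½·erfc(-0.1920) = 0.6070.
C = 10.6 × 0.6070 = 6.43 mg/L.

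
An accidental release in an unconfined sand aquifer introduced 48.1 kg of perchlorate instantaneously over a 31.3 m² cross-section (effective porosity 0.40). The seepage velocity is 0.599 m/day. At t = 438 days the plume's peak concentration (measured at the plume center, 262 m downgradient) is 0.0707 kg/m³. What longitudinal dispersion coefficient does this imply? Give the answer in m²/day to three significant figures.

At the plume center C_max = M/(n_e·A·√(4πDt)), so D = M²/(4πt·(n_e·A·C_max)²).
n_e·A·C_max = 0.40 × 31.3 × 0.0707 = 0.8852 kg/m.
D = 48.1²/(4π × 438 × 0.8852²) = 0.536 m²/day.

0.536 m²/day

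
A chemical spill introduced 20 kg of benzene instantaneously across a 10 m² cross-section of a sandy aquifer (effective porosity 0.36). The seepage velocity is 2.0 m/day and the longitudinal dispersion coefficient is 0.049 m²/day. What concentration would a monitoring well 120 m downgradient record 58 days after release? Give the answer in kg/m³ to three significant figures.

For an instantaneous plane source, C(x,t) = M/(n_e·A·√(4πDt)) · exp(−(x−vt)²/(4Dt)), with n_e·A the pore (flow) area.
Plume center vt = 2.0 × 58 = 116 m, so the well at 120 m is 4 m downgradient of the peak.
√(4πDt) = 5.976 m, giving peak height M/(n_e·A·√(4πDt)) = 20/(0.36 × 10 × 5.976) = 0.9296 kg/m³.
(x−vt)²/(4Dt) = (4)²/(4 × 0.049 × 58) = 1.407; exp(−1.407) = 0.2449.
C = 0.9296 × 0.2449 = 0.228 kg/m³.

0.228 kg/m³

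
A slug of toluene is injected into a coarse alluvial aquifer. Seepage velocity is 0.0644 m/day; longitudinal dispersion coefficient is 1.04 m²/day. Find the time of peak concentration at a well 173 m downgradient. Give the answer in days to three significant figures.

2450 days

For the 1D instantaneous-source solution, setting ∂C/∂t = 0 at fixed x gives v²t² + 2Dt − x² = 0, so t = (√(D² + v²x²) − D)/v².
√(D² + v²x²) = √(1.04² + 0.0644² × 173²) = 11.19; v² = 0.00414736.
t = (11.19 − 1.04)/0.00414736 = 2450 days (vs. the pure-advection estimate x/v = 2690 d).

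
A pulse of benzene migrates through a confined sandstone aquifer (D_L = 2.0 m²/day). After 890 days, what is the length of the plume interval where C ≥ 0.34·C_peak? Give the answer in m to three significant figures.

175 m

The plume is Gaussian with σ = √(2Dt) = √(2 × 2.0 × 890) = 59.67 m.
C/C_peak = exp(−Δx²/(2σ²)) = 0.34 ⇒ Δx = σ·√(−2 ln 0.34) = 59.67 × 1.469 = 87.66 m.
Width = 2Δx = 175 m.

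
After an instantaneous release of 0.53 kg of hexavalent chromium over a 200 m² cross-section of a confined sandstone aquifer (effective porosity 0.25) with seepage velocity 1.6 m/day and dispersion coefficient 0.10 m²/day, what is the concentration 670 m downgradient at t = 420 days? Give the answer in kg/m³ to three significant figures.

0.000451 kg/m³

For an instantaneous plane source, C(x,t) = M/(n_e·A·√(4πDt)) · exp(−(x−vt)²/(4Dt)), with n_e·A the pore (flow) area.
Plume center vt = 1.6 × 420 = 672 m, so the well at 670 m is 2 m upgradient of the peak.
√(4πDt) = 22.97 m, giving peak height M/(n_e·A·√(4πDt)) = 0.53/(0.25 × 200 × 22.97) = 0.0004615 kg/m³.
(x−vt)²/(4Dt) = (-2)²/(4 × 0.10 × 420) = 0.02381; exp(−0.02381) = 0.9765.
C = 0.0004615 × 0.9765 = 0.000451 kg/m³.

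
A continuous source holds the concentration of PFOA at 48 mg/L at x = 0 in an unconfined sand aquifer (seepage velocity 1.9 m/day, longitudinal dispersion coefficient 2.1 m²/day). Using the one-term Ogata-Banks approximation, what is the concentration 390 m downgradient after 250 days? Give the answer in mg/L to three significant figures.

47.8 mg/L

For a continuous step input, C/C₀ ≈ ½·erfc((x−vt)/(2√(Dt))).
vt = 1.9 × 250 = 475 m and 2√(Dt) = 2√(2.1 × 250) = 45.83 m.
Argument (x−vt)/(2√(Dt)) = (390 − 475)/45.83 = -1.855; ½·erfc(-1.855) = 0.9956.
C = 48 × 0.9956 = 47.8 mg/L.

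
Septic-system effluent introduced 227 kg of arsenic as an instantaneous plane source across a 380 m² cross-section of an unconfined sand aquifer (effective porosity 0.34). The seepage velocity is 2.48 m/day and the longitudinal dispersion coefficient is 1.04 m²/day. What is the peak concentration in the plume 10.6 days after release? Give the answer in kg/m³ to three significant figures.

0.149 kg/m³

The peak of an instantaneous 1D plume sits at x = vt; there the Gaussian factor is 1 and C_max = M/(n_e·A·√(4πDt)), where n_e·A is the pore area the mass is dissolved in.
√(4πDt) = √(4π × 1.04 × 10.6) = 11.77 m, so C_max = 227/(0.34 × 380 × 11.77) = 0.149 kg/m³.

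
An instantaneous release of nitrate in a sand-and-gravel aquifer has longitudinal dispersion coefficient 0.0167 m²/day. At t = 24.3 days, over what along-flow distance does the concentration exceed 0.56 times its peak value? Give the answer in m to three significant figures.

The plume is Gaussian with σ = √(2Dt) = √(2 × 0.0167 × 24.3) = 0.9009 m.
C/C_peak = exp(−Δx²/(2σ²)) = 0.56 ⇒ Δx = σ·√(−2 ln 0.56) = 0.9009 × 1.077 = 0.9703 m.
Width = 2Δx = 1.94 m.

1.94 m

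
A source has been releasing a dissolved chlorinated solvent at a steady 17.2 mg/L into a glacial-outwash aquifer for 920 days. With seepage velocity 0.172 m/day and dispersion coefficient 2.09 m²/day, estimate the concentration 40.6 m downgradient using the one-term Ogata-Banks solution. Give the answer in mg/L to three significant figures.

For a continuous step input, C/C₀ ≈ ½·erfc((x−vt)/(2√(Dt))).
vt = 0.172 × 920 = 158.24 m and 2√(Dt) = 2√(2.09 × 920) = 87.70 m.
Argument (x−vt)/(2√(Dt)) = (40.6 − 158.24)/87.70 = -1.341; ½·erfc(-1.341) = 0.9711.
C = 17.2 × 0.9711 = 16.7 mg/L.

16.7 mg/L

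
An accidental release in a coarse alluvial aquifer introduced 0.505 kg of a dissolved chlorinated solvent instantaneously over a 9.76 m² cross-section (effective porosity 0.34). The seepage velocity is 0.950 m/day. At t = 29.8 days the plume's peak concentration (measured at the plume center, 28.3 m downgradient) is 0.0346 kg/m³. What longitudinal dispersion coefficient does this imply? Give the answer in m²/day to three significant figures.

At the plume center C_max = M/(n_e·A·√(4πDt)), so D = M²/(4πt·(n_e·A·C_max)²).
n_e·A·C_max = 0.34 × 9.76 × 0.0346 = 0.1148 kg/m.
D = 0.505²/(4π × 29.8 × 0.1148²) = 0.0517 m²/day.

0.0517 m²/day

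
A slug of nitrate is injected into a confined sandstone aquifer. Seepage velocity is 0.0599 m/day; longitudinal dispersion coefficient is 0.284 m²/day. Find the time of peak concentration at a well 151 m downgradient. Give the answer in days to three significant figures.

For the 1D instantaneous-source solution, setting ∂C/∂t = 0 at fixed x gives v²t² + 2Dt − x² = 0, so t = (√(D² + v²x²) − D)/v².
√(D² + v²x²) = √(0.284² + 0.0599² × 151²) = 9.049; v² = 0.00358801.
t = (9.049 − 0.284)/0.00358801 = 2440 days (vs. the pure-advection estimate x/v = 2520 d).

2440 days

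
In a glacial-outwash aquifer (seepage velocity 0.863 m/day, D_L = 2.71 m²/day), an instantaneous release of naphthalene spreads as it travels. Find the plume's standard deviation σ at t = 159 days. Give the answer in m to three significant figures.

29.4 m

Dispersive spreading gives a Gaussian with σ² = 2Dt; advection only shifts the center.
σ = √(2 × 2.71 × 159) = 29.4 m.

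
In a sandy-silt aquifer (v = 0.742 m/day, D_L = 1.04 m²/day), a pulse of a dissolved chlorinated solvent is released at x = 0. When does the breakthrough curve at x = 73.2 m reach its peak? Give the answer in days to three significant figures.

96.8 days

For the 1D instantaneous-source solution, setting ∂C/∂t = 0 at fixed x gives v²t² + 2Dt − x² = 0, so t = (√(D² + v²x²) − D)/v².
√(D² + v²x²) = √(1.04² + 0.742² × 73.2²) = 54.32; v² = 0.550564.
t = (54.32 − 1.04)/0.550564 = 96.8 days (vs. the pure-advection estimate x/v = 98.7 d).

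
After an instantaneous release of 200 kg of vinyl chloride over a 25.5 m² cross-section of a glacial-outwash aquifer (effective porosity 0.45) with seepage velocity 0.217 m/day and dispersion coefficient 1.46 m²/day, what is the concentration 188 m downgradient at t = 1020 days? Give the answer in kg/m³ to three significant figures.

For an instantaneous plane source, C(x,t) = M/(n_e·A·√(4πDt)) · exp(−(x−vt)²/(4Dt)), with n_e·A the pore (flow) area.
Plume center vt = 0.217 × 1020 = 221.34 m, so the well at 188 m is 33.34 m upgradient of the peak.
√(4πDt) = 136.8 m, giving peak height M/(n_e·A·√(4πDt)) = 200/(0.45 × 25.5 × 136.8) = 0.1274 kg/m³.
(x−vt)²/(4Dt) = (-33.34)²/(4 × 1.46 × 1020) = 0.1866; exp(−0.1866) = 0.8298.
C = 0.1274 × 0.8298 = 0.106 kg/m³.

0.106 kg/m³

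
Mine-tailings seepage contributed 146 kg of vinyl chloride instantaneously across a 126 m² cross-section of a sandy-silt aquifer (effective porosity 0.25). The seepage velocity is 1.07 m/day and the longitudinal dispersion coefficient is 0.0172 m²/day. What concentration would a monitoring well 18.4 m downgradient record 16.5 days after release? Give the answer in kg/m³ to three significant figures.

1.51 kg/m³

For an instantaneous plane source, C(x,t) = M/(n_e·A·√(4πDt)) · exp(−(x−vt)²/(4Dt)), with n_e·A the pore (flow) area.
Plume center vt = 1.07 × 16.5 = 17.655 m, so the well at 18.4 m is 0.745 m downgradient of the peak.
√(4πDt) = 1.888 m, giving peak height M/(n_e·A·√(4πDt)) = 146/(0.25 × 126 × 1.888) = 2.455 kg/m³.
(x−vt)²/(4Dt) = (0.745)²/(4 × 0.0172 × 16.5) = 0.4889; exp(−0.4889) = 0.6133.
C = 2.455 × 0.6133 = 1.51 kg/m³.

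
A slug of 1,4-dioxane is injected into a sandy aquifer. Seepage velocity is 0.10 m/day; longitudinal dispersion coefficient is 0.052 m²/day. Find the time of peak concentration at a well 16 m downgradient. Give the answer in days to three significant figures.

For the 1D instantaneous-source solution, setting ∂C/∂t = 0 at fixed x gives v²t² + 2Dt − x² = 0, so t = (√(D² + v²x²) − D)/v².
√(D² + v²x²) = √(0.052² + 0.10² × 16²) = 1.601; v² = 0.01.
t = (1.601 − 0.052)/0.01 = 155 days (vs. the pure-advection estimate x/v = 160 d).

155 days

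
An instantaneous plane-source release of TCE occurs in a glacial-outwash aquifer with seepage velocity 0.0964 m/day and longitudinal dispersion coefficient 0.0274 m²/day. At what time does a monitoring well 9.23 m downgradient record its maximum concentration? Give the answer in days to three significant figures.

For the 1D instantaneous-source solution, setting ∂C/∂t = 0 at fixed x gives v²t² + 2Dt − x² = 0, so t = (√(D² + v²x²) − D)/v².
√(D² + v²x²) = √(0.0274² + 0.0964² × 9.23²) = 0.8902; v² = 0.00929296.
t = (0.8902 − 0.0274)/0.00929296 = 92.8 days (vs. the pure-advection estimate x/v = 95.7 d).

92.8 days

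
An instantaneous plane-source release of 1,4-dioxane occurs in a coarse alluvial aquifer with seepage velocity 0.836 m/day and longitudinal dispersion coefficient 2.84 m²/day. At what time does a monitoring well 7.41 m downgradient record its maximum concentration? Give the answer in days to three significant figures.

5.69 days

For the 1D instantaneous-source solution, setting ∂C/∂t = 0 at fixed x gives v²t² + 2Dt − x² = 0, so t = (√(D² + v²x²) − D)/v².
√(D² + v²x²) = √(2.84² + 0.836² × 7.41²) = 6.815; v² = 0.698896.
t = (6.815 − 2.84)/0.698896 = 5.69 days (vs. the pure-advection estimate x/v = 8.86 d).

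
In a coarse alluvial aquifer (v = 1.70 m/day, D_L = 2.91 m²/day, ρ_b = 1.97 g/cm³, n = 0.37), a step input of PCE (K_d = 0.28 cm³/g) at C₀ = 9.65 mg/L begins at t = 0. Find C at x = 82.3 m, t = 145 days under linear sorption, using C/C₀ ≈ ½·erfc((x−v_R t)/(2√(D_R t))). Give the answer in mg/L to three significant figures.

7.89 mg/L

Retardation factor R = 1 + ρ_b·K_d/n = 1 + 1.97 × 0.28/0.37 = 2.491.
Sorption retards both mechanisms: v_R = v/R = 0.6825 m/day, D_R = D/R = 1.168 m²/day.
v_R·t = 0.6825 × 145 = 98.9625 m; 2√(D_R t) = 26.03 m; argument = (82.3 − 98.9625)/26.03 = -0.6401.
C = C₀ × ½·erfc(-0.6401) = 9.65 × 0.8173 = 7.89 mg/L.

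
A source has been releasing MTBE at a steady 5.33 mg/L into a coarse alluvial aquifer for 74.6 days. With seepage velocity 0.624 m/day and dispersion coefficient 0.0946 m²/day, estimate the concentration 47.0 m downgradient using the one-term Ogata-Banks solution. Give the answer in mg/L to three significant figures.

2.41 mg/L

For a continuous step input, C/C₀ ≈ ½·erfc((x−vt)/(2√(Dt))).
vt = 0.624 × 74.6 = 46.5504 m and 2√(Dt) = 2√(0.0946 × 74.6) = 5.313 m.
Argument (x−vt)/(2√(Dt)) = (47.0 − 46.5504)/5.313 = 0.08462; ½·erfc(0.08462) = 0.4524.
C = 5.33 × 0.4524 = 2.41 mg/L.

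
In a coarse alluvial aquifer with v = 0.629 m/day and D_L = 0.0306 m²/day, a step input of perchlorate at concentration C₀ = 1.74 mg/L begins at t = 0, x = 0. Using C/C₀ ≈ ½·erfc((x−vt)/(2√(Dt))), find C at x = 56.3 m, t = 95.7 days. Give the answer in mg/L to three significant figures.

For a continuous step input, C/C₀ ≈ ½·erfc((x−vt)/(2√(Dt))).
vt = 0.629 × 95.7 = 60.1953 m and 2√(Dt) = 2√(0.0306 × 95.7) = 3.423 m.
Argument (x−vt)/(2√(Dt)) = (56.3 − 60.1953)/3.423 = -1.138; ½·erfc(-1.138) = 0.9462.
C = 1.74 × 0.9462 = 1.65 mg/L.

1.65 mg/L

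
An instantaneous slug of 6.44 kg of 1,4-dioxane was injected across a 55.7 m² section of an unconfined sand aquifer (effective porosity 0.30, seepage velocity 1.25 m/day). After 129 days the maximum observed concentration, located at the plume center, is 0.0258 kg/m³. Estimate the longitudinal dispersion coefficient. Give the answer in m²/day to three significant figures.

At the plume center C_max = M/(n_e·A·√(4πDt)), so D = M²/(4πt·(n_e·A·C_max)²).
n_e·A·C_max = 0.30 × 55.7 × 0.0258 = 0.4311 kg/m.
D = 6.44²/(4π × 129 × 0.4311²) = 0.138 m²/day.

0.138 m²/day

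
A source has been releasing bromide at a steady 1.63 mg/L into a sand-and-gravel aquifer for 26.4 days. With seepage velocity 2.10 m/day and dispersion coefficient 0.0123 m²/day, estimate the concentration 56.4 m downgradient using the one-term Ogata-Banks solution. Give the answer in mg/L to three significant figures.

0.190 mg/L

For a continuous step input, C/C₀ ≈ ½·erfc((x−vt)/(2√(Dt))).
vt = 2.10 × 26.4 = 55.44 m and 2√(Dt) = 2√(0.0123 × 26.4) = 1.140 m.
Argument (x−vt)/(2√(Dt)) = (56.4 − 55.44)/1.140 = 0.8421; ½·erfc(0.8421) = 0.1168.
C = 1.63 × 0.1168 = 0.190 mg/L.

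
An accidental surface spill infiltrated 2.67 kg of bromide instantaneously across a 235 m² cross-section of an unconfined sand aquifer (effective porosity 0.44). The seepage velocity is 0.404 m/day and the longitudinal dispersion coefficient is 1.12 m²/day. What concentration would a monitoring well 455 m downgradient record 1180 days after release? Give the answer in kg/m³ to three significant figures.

For an instantaneous plane source, C(x,t) = M/(n_e·A·√(4πDt)) · exp(−(x−vt)²/(4Dt)), with n_e·A the pore (flow) area.
Plume center vt = 0.404 × 1180 = 476.72 m, so the well at 455 m is 21.72 m upgradient of the peak.
√(4πDt) = 128.9 m, giving peak height M/(n_e·A·√(4πDt)) = 2.67/(0.44 × 235 × 128.9) = 0.0002003 kg/m³.
(x−vt)²/(4Dt) = (-21.72)²/(4 × 1.12 × 1180) = 0.08924; exp(−0.08924) = 0.9146.
C = 0.0002003 × 0.9146 = 0.000183 kg/m³.

0.000183 kg/m³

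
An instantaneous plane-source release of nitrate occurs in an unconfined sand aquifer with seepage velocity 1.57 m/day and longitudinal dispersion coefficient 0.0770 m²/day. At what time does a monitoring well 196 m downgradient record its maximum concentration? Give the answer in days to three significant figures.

For the 1D instantaneous-source solution, setting ∂C/∂t = 0 at fixed x gives v²t² + 2Dt − x² = 0, so t = (√(D² + v²x²) − D)/v².
√(D² + v²x²) = √(0.0770² + 1.57² × 196²) = 307.7; v² = 2.4649.
t = (307.7 − 0.0770)/2.4649 = 125 days (vs. the pure-advection estimate x/v = 125 d).

125 days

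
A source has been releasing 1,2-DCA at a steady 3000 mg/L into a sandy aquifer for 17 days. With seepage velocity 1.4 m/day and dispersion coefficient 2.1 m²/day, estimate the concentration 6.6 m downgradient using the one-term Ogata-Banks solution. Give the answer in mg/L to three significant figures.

2940 mg/L

For a continuous step input, C/C₀ ≈ ½·erfc((x−vt)/(2√(Dt))).
vt = 1.4 × 17 = 23.8 m and 2√(Dt) = 2√(2.1 × 17) = 11.95 m.
Argument (x−vt)/(2√(Dt)) = (6.6 − 23.8)/11.95 = -1.439; ½·erfc(-1.439) = 0.9791.
C = 3000 × 0.9791 = 2940 mg/L.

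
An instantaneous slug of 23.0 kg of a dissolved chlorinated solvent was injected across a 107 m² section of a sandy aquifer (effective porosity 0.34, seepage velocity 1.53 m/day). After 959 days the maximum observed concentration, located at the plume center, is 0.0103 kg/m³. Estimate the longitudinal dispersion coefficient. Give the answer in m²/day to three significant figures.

At the plume center C_max = M/(n_e·A·√(4πDt)), so D = M²/(4πt·(n_e·A·C_max)²).
n_e·A·C_max = 0.34 × 107 × 0.0103 = 0.3747 kg/m.
D = 23.0²/(4π × 959 × 0.3747²) = 0.313 m²/day.

0.313 m²/day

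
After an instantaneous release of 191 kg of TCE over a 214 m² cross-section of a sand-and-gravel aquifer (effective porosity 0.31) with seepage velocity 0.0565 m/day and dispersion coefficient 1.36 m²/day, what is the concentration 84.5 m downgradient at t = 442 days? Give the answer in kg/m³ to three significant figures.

0.00759 kg/m³

For an instantaneous plane source, C(x,t) = M/(n_e·A·√(4πDt)) · exp(−(x−vt)²/(4Dt)), with n_e·A the pore (flow) area.
Plume center vt = 0.0565 × 442 = 24.973 m, so the well at 84.5 m is 59.527 m downgradient of the peak.
√(4πDt) = 86.91 m, giving peak height M/(n_e·A·√(4πDt)) = 191/(0.31 × 214 × 86.91) = 0.03313 kg/m³.
(x−vt)²/(4Dt) = (59.527)²/(4 × 1.36 × 442) = 1.474; exp(−1.474) = 0.2290.
C = 0.03313 × 0.2290 = 0.00759 kg/m³.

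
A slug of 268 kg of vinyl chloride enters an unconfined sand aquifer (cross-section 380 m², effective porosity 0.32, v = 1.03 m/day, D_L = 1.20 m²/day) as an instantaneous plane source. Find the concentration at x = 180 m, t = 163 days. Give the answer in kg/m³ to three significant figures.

For an instantaneous plane source, C(x,t) = M/(n_e·A·√(4πDt)) · exp(−(x−vt)²/(4Dt)), with n_e·A the pore (flow) area.
Plume center vt = 1.03 × 163 = 167.89 m, so the well at 180 m is 12.11 m downgradient of the peak.
√(4πDt) = 49.58 m, giving peak height M/(n_e·A·√(4πDt)) = 268/(0.32 × 380 × 49.58) = 0.04445 kg/m³.
(x−vt)²/(4Dt) = (12.11)²/(4 × 1.20 × 163) = 0.1874; exp(−0.1874) = 0.8291.
C = 0.04445 × 0.8291 = 0.0369 kg/m³.

0.0369 kg/m³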